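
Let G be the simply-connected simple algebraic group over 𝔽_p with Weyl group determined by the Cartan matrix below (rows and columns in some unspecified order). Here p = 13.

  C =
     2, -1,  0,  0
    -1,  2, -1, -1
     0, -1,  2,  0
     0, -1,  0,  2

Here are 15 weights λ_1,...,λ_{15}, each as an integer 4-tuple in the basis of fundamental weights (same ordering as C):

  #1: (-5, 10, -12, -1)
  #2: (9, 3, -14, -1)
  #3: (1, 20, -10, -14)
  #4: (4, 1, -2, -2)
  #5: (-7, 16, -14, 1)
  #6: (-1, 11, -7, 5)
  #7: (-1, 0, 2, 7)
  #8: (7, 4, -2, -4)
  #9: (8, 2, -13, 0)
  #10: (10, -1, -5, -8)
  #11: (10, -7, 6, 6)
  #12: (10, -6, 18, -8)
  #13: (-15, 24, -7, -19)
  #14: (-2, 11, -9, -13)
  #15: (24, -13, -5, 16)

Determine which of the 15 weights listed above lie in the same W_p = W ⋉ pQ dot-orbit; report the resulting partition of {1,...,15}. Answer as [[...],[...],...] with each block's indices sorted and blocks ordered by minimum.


Dynkin diagram of C (from the 6 off-diagonal −1 entries): D_4.

λ_j+ρ reflected into Ā_13 (⟨·,θ^∨⟩≤13); 4-tuples as given:

  λ_1+ρ ↦ (0, 0, 7, 4);  λ_2+ρ ↦ (0, 1, 3, 8);  λ_3+ρ ↦ (8, 0, 1, 3);  λ_4+ρ ↦ (5, 0, 1, 1);  λ_5+ρ ↦ (0, 0, 7, 4);  λ_6+ρ ↦ (5, 0, 1, 1);  λ_7+ρ ↦ (0, 1, 3, 8);  λ_8+ρ ↦ (8, 0, 1, 3);  λ_9+ρ ↦ (0, 1, 3, 8);  λ_10+ρ ↦ (0, 0, 7, 4);  λ_11+ρ ↦ (5, 0, 1, 1);  λ_12+ρ ↦ (5, 0, 1, 1);  λ_13+ρ ↦ (5, 0, 1, 1);  λ_14+ρ ↦ (8, 0, 1, 3);  λ_15+ρ ↦ (0, 1, 3, 8)

These 15 weights hit 4 W_13-dot-orbits; sizes (3, 4, 3, 5):

[[1, 5, 10], [2, 7, 9, 15], [3, 8, 14], [4, 6, 11, 12, 13]]


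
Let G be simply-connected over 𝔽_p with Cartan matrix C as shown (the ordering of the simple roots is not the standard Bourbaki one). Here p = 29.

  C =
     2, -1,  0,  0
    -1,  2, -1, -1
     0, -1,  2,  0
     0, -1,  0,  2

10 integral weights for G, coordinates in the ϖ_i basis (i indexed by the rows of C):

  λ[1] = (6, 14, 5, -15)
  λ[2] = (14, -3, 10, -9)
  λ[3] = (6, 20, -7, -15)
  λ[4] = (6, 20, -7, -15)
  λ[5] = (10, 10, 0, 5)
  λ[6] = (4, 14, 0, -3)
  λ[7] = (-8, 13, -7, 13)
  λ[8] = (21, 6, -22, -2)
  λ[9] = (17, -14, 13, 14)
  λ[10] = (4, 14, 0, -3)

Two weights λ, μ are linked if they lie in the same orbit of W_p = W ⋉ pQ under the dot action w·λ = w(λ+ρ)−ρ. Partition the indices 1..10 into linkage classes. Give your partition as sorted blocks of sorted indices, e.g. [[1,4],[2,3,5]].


Type D_4, rank 4, |W|=192; reorder rows/cols to standard.

λ_j+ρ reflected into Ā_29 (⟨·,θ^∨⟩≤29); 4-tuples as given:

  1: (7, 1, 6, 14);  2: (5, 8, 1, 2);  3: (7, 1, 6, 14);  4: (7, 1, 6, 14);  5: (11, 0, 1, 6);  6: (5, 8, 1, 2);  7: (7, 1, 6, 14);  8: (7, 1, 6, 14);  9: (5, 8, 1, 2);  10: (5, 8, 1, 2)

The 10 indices split into 3 linkage classes (same alcove rep ⇔ same W_29-dot-orbit):

[[1, 3, 4, 7, 8], [2, 6, 9, 10], [5]]


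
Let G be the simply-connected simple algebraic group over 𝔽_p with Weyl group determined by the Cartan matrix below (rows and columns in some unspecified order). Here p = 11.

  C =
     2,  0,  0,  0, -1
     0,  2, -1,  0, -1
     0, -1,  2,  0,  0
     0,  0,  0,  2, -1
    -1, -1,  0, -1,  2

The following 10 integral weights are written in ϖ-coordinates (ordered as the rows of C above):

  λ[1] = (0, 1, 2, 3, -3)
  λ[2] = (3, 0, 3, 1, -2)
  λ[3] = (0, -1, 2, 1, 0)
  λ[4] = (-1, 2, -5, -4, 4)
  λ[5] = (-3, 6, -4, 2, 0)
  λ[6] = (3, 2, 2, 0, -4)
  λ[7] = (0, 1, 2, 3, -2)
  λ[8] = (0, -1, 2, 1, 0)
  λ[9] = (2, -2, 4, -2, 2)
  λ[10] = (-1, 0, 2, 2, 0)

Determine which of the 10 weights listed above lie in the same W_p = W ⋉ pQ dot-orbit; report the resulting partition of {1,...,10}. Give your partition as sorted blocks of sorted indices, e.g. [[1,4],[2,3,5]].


Root system D_5: the 5×5 matrix C matches after relabeling.

W_11-reps of the 10 weights in Ā_11 (same 5-coord order as C):

  λ_1 → (1, 0, 3, 2, 1) · λ_2 → (3, 0, 4, 1, 1) · λ_3 → (1, 0, 3, 2, 1) · λ_4 → (0, 1, 3, 3, 1) · λ_5 → (1, 0, 3, 2, 1) · λ_6 → (1, 0, 3, 2, 1) · λ_7 → (0, 1, 3, 3, 1) · λ_8 → (1, 0, 3, 2, 1) · λ_9 → (3, 0, 4, 1, 1) · λ_10 → (0, 1, 3, 3, 1)

Linkage partition of the 10 weights (3 classes, p=11):

[[1, 3, 5, 6, 8], [2, 9], [4, 7, 10]]


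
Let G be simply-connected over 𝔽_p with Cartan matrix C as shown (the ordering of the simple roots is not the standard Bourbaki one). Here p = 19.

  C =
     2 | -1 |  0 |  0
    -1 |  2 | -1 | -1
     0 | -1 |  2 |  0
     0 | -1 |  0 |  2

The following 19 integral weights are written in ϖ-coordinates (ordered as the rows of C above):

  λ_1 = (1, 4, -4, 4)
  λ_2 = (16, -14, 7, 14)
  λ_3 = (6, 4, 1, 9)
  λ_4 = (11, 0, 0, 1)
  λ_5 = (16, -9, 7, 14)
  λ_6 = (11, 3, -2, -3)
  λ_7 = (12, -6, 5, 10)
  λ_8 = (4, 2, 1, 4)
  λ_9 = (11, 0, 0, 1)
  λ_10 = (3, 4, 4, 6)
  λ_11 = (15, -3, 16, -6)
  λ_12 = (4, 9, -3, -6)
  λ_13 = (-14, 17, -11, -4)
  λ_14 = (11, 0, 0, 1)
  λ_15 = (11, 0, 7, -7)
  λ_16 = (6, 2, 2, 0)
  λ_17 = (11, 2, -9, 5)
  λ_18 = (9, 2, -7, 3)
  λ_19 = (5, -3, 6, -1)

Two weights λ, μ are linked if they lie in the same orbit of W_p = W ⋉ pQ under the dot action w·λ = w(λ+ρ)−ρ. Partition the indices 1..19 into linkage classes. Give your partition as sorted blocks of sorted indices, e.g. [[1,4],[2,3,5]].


Dynkin diagram of C (from the 6 off-diagonal −1 entries): D_4.

Ā_19 reps of the 19 weights (D_4, coords as presented):

  1: (2, 2, 3, 5) · 2: (4, 0, 5, 2) · 3: (2, 2, 3, 5) · 4: (12, 1, 1, 2) · 5: (4, 0, 5, 2) · 6: (12, 1, 1, 2) · 7: (7, 1, 0, 5) · 8: (5, 3, 2, 5) · 9: (12, 1, 1, 2) · 10: (2, 2, 3, 5) · 11: (2, 2, 3, 5) · 12: (5, 3, 2, 5) · 13: (5, 3, 2, 5) · 14: (12, 1, 1, 2) · 15: (7, 3, 3, 1) · 16: (7, 3, 3, 1) · 17: (7, 3, 3, 1) · 18: (7, 3, 3, 1) · 19: (4, 0, 5, 2)

Linkage partition of the 19 weights (6 classes, p=19):

[[1, 3, 10, 11], [2, 5, 19], [4, 6, 9, 14], [7], [8, 12, 13], [15, 16, 17, 18]]


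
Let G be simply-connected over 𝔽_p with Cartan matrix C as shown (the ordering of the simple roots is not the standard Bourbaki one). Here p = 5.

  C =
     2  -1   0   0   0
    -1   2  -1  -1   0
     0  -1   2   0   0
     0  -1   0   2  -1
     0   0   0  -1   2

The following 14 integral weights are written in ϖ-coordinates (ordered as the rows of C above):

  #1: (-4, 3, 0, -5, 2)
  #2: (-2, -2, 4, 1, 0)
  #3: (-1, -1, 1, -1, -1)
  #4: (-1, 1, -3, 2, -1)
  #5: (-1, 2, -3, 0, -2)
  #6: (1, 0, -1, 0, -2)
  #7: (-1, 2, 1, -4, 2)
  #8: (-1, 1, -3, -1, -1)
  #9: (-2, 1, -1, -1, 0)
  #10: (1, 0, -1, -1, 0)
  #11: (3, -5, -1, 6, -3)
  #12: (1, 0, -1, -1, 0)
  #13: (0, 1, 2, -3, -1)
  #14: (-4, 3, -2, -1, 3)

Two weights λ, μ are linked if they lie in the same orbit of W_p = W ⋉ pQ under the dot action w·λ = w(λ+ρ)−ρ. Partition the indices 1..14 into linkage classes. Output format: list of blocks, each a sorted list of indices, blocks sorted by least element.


D_5 Cartan matrix, 5 simple roots permuted; ρ=(1,1,1,1,1).

Each λ_j+ρ reduced to Ā_5; 5-tuples below use C's row order:

    λ_1 → (0, 1, 2, 0, 1)
    λ_2 → (0, 1, 2, 0, 1)
    λ_3 → (0, 0, 2, 0, 0)
    λ_4 → (0, 0, 2, 0, 0)
    λ_5 → (0, 1, 2, 0, 1)
    λ_6 → (2, 1, 0, 0, 1)
    λ_7 → (0, 0, 2, 0, 0)
    λ_8 → (0, 0, 2, 0, 0)
    λ_9 → (1, 1, 0, 0, 1)
    λ_10 → (2, 1, 0, 0, 1)
    λ_11 → (2, 0, 2, 0, 0)
    λ_12 → (2, 1, 0, 0, 1)
    λ_13 → (0, 1, 2, 0, 1)
    λ_14 → (0, 1, 2, 0, 1)

Partition of {1..14} into 5 W_5-dot-orbits:

[[1, 2, 5, 13, 14], [3, 4, 7, 8], [6, 10, 12], [9], [11]]


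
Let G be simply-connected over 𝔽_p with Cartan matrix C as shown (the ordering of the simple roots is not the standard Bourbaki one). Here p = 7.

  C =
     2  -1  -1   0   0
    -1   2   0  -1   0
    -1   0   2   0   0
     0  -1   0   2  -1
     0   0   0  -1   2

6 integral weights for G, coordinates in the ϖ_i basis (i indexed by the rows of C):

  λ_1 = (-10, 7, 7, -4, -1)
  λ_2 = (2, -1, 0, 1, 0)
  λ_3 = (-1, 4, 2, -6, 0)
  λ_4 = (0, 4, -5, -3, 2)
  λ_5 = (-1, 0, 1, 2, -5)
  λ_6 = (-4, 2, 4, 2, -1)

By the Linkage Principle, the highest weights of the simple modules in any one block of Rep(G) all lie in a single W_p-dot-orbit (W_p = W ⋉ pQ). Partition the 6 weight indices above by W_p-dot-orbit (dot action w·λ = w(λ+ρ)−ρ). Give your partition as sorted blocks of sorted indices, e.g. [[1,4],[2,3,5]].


Cartan matrix: type A_5 (|W|=720); un-permuting the 5 rows.

Alcove-folded reps (p=7, 6 weights, presented ϖ-order):

  λ_1 → (3, 0, 1, 2, 1);  λ_2 → (3, 0, 1, 2, 1);  λ_3 → (0, 0, 2, 1, 3);  λ_4 → (3, 0, 1, 2, 1);  λ_5 → (0, 0, 2, 1, 3);  λ_6 → (3, 0, 1, 2, 1)

2 distinct reps among the 6 weights ⇒ 2 W_7-linkage classes:

[[1, 2, 4, 6], [3, 5]]


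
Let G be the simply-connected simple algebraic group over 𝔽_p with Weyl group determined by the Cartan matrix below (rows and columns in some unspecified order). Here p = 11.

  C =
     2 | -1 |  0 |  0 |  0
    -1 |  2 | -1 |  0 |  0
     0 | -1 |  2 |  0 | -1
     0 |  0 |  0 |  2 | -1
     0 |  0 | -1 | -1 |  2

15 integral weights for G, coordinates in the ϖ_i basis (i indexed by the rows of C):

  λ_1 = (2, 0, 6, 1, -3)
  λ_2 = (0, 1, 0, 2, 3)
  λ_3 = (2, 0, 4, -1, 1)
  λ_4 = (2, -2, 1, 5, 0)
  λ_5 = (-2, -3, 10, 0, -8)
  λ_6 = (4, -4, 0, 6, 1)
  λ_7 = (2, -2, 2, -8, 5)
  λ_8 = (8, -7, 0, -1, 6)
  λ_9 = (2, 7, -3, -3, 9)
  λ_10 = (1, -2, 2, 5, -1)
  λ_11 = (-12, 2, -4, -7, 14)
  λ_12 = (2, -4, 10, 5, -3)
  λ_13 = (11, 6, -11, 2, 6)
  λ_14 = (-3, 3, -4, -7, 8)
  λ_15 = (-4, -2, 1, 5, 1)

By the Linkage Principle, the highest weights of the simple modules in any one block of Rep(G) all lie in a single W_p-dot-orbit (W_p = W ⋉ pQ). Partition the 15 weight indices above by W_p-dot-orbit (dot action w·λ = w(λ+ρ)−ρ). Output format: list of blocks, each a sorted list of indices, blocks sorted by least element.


Dynkin diagram of C (from the 8 off-diagonal −1 entries): A_5.

Alcove-folded reps (p=11, 15 weights, presented ϖ-order):

    λ_1 → (3, 1, 5, 0, 2)
    λ_2 → (1, 2, 1, 3, 4)
    λ_3 → (3, 1, 5, 0, 2)
    λ_4 → (2, 1, 1, 6, 1)
    λ_5 → (2, 1, 1, 6, 1)
    λ_6 → (1, 1, 2, 6, 0)
    λ_7 → (2, 1, 1, 6, 1)
    λ_8 → (3, 1, 5, 0, 2)
    λ_9 → (2, 1, 2, 3, 0)
    λ_10 → (1, 1, 2, 6, 0)
    λ_11 → (3, 1, 5, 0, 2)
    λ_12 → (3, 1, 5, 0, 2)
    λ_13 → (1, 2, 1, 3, 4)
    λ_14 → (1, 1, 2, 6, 0)
    λ_15 → (1, 1, 2, 6, 0)

Linkage partition of the 15 weights (5 classes, p=11):

[[1, 3, 8, 11, 12], [2, 13], [4, 5, 7], [6, 10, 14, 15], [9]]


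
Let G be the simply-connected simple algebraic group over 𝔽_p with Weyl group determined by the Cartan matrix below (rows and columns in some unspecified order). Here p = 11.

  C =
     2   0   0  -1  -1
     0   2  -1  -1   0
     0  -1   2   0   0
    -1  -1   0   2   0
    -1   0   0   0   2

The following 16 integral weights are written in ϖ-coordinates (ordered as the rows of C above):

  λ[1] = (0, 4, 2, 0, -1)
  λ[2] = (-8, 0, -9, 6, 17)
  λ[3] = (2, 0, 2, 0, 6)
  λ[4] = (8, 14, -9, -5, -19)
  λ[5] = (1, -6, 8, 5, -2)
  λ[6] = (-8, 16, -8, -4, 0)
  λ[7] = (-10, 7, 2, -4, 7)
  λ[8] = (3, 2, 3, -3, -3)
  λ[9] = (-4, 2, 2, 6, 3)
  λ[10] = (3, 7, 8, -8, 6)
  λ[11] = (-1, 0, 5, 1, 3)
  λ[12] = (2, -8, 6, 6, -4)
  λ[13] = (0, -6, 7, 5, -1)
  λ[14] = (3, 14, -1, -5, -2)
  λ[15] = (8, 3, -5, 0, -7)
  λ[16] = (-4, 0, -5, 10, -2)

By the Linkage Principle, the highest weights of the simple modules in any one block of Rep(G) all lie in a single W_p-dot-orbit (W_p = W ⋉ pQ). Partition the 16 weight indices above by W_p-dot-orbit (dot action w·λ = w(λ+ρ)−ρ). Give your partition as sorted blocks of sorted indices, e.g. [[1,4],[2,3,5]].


A_5 Cartan matrix, 5 simple roots permuted; ρ=(1,1,1,1,1).

Folding the 16 weights λ_j+ρ into Ā_11 (reps in the given 5-coord order):

    λ_1+ρ ↦ (1, 5, 3, 1, 0)
    λ_2+ρ ↦ (0, 7, 0, 0, 3)
    λ_3+ρ ↦ (3, 0, 1, 1, 3)
    λ_4+ρ ↦ (0, 1, 4, 2, 2)
    λ_5+ρ ↦ (1, 5, 3, 1, 0)
    λ_6+ρ ↦ (3, 0, 1, 1, 3)
    λ_7+ρ ↦ (1, 3, 0, 4, 2)
    λ_8+ρ ↦ (0, 1, 4, 2, 2)
    λ_9+ρ ↦ (1, 3, 0, 4, 2)
    λ_10+ρ ↦ (3, 0, 1, 1, 3)
    λ_11+ρ ↦ (0, 1, 4, 2, 2)
    λ_12+ρ ↦ (0, 7, 0, 0, 3)
    λ_13+ρ ↦ (1, 5, 3, 1, 0)
    λ_14+ρ ↦ (0, 7, 0, 0, 3)
    λ_15+ρ ↦ (3, 0, 1, 1, 3)
    λ_16+ρ ↦ (1, 3, 0, 4, 2)

Grouping the 16 weights by Ā_11-representative: 5 linkage classes.

[[1, 5, 13], [2, 12, 14], [3, 6, 10, 15], [4, 8, 11], [7, 9, 16]]


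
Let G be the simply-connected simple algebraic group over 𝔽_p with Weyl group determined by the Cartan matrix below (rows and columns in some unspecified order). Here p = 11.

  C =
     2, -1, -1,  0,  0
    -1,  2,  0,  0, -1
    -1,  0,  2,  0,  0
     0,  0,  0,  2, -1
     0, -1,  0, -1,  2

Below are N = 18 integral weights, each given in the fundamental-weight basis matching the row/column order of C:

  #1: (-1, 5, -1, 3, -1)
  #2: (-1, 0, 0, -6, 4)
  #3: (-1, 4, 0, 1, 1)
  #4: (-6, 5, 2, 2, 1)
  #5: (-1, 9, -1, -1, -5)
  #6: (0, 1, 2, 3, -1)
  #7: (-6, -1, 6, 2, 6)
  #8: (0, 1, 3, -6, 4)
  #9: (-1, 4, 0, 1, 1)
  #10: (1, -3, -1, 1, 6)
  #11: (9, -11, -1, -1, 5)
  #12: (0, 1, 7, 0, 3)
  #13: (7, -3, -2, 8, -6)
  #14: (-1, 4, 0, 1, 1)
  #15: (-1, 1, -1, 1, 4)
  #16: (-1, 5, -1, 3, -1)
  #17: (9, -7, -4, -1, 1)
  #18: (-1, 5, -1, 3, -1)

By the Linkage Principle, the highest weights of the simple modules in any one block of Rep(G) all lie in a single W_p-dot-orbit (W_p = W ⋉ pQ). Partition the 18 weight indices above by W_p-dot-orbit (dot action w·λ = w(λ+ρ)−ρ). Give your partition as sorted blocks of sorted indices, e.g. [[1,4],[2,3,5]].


C ↔ A_5 under row/col permutation; |W(A_5)| = 720.

Alcove-folded reps (p=11, 18 weights, presented ϖ-order):

    1: (0, 6, 0, 4, 0)
    2: (0, 1, 1, 5, 0)
    3: (0, 5, 1, 2, 2)
    4: (3, 1, 2, 3, 2)
    5: (0, 6, 0, 4, 0)
    6: (1, 2, 3, 4, 0)
    7: (0, 5, 1, 2, 2)
    8: (1, 2, 3, 4, 0)
    9: (0, 5, 1, 2, 2)
    10: (0, 2, 0, 2, 5)
    11: (0, 6, 0, 4, 0)
    12: (1, 2, 3, 4, 0)
    13: (0, 5, 1, 2, 2)
    14: (0, 5, 1, 2, 2)
    15: (0, 2, 0, 2, 5)
    16: (0, 6, 0, 4, 0)
    17: (1, 2, 3, 4, 0)
    18: (0, 6, 0, 4, 0)

These 18 weights hit 6 W_11-dot-orbits; sizes (5, 1, 5, 1, 4, 2):

[[1, 5, 11, 16, 18], [2], [3, 7, 9, 13, 14], [4], [6, 8, 12, 17], [10, 15]]


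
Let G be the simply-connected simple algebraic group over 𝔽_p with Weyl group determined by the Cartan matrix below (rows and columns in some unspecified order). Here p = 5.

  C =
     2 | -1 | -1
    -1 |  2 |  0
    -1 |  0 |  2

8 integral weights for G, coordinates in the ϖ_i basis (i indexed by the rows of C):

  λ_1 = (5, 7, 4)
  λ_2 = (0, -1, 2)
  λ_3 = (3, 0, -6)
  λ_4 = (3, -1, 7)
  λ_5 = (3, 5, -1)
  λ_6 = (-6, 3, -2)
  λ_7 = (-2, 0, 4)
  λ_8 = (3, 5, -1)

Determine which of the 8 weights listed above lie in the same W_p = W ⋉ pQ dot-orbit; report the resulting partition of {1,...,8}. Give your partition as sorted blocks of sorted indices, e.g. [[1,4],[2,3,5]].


A_3 Cartan matrix, 3 simple roots permuted; ρ=(1,1,1).

Each λ_j+ρ reduced to Ā_5; 3-tuples below use C's row order:

    λ_1+ρ ↦ (1, 0, 3)
    λ_2+ρ ↦ (1, 0, 3)
    λ_3+ρ ↦ (1, 0, 4)
    λ_4+ρ ↦ (1, 2, 0)
    λ_5+ρ ↦ (1, 0, 4)
    λ_6+ρ ↦ (1, 0, 3)
    λ_7+ρ ↦ (1, 0, 4)
    λ_8+ρ ↦ (1, 0, 4)

Linkage partition of the 8 weights (3 classes, p=5):

[[1, 2, 6], [3, 5, 7, 8], [4]]


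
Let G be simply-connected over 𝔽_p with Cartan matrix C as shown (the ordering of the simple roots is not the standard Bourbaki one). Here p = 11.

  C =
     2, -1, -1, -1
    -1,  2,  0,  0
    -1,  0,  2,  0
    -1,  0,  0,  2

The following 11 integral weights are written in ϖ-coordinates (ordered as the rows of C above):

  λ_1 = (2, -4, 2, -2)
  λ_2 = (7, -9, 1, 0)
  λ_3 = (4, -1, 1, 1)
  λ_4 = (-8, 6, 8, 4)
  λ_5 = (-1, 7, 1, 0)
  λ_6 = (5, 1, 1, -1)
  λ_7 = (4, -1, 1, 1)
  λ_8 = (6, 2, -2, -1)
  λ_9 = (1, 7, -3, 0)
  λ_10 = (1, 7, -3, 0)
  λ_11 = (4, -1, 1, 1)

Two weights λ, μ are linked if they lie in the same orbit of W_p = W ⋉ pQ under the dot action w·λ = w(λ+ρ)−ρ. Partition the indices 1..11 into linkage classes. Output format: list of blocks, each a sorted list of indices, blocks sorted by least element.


D_4 Cartan matrix, 4 simple roots permuted; ρ=(1,1,1,1).

Ā_11 reps of the 11 weights (D_4, coords as presented):

  λ_1+ρ ↦ (1, 2, 2, 0)
  λ_2+ρ ↦ (0, 8, 2, 1)
  λ_3+ρ ↦ (2, 0, 2, 2)
  λ_4+ρ ↦ (2, 0, 2, 2)
  λ_5+ρ ↦ (0, 8, 2, 1)
  λ_6+ρ ↦ (1, 2, 2, 0)
  λ_7+ρ ↦ (2, 0, 2, 2)
  λ_8+ρ ↦ (1, 3, 1, 0)
  λ_9+ρ ↦ (0, 8, 2, 1)
  λ_10+ρ ↦ (0, 8, 2, 1)
  λ_11+ρ ↦ (2, 0, 2, 2)

The 11 indices split into 4 linkage classes (same alcove rep ⇔ same W_11-dot-orbit):

[[1, 6], [2, 5, 9, 10], [3, 4, 7, 11], [8]]


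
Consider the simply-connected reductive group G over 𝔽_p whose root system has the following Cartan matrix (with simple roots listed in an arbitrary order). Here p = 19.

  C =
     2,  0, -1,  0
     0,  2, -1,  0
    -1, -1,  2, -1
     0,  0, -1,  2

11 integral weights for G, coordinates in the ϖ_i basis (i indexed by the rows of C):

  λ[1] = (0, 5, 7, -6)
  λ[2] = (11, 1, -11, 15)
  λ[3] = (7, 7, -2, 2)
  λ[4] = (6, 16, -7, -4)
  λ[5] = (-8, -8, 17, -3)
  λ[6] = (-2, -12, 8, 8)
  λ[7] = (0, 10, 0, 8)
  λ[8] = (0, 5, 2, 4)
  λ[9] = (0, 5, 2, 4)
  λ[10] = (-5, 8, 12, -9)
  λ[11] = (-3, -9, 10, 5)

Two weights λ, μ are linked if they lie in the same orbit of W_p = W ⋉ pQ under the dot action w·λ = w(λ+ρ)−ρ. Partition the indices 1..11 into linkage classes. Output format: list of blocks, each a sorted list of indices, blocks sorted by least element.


Type D_4, rank 4, |W|=192; reorder rows/cols to standard.

W_19-reps of the 11 weights in Ā_19 (same 4-coord order as C):

  λ_1+ρ ↦ (1, 6, 3, 5) · λ_2+ρ ↦ (2, 8, 1, 6) · λ_3+ρ ↦ (7, 7, 1, 2) · λ_4+ρ ↦ (2, 8, 1, 6) · λ_5+ρ ↦ (7, 7, 1, 2) · λ_6+ρ ↦ (2, 8, 1, 6) · λ_7+ρ ↦ (2, 8, 1, 6) · λ_8+ρ ↦ (1, 6, 3, 5) · λ_9+ρ ↦ (1, 6, 3, 5) · λ_10+ρ ↦ (1, 6, 3, 5) · λ_11+ρ ↦ (2, 8, 1, 6)

Linkage partition of the 11 weights (3 classes, p=19):

[[1, 8, 9, 10], [2, 4, 6, 7, 11], [3, 5]]


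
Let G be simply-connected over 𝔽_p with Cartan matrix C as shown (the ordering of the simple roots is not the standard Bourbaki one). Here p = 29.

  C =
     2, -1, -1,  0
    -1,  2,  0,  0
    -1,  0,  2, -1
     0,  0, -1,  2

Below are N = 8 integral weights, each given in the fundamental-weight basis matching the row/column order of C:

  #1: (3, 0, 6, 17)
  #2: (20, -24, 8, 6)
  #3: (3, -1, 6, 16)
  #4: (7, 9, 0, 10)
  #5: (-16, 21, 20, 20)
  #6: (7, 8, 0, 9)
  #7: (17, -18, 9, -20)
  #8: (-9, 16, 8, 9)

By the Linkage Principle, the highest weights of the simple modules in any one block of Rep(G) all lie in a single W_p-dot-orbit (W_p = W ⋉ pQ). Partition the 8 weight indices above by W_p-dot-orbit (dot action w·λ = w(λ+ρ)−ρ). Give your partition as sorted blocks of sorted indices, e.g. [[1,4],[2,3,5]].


Root system A_4: the 4×4 matrix C matches after relabeling.

Each λ_j+ρ reduced to Ā_29; 4-tuples below use C's row order:

  λ_1 → (4, 0, 7, 17) · λ_2 → (2, 13, 6, 1) · λ_3 → (4, 0, 7, 17) · λ_4 → (8, 9, 1, 10) · λ_5 → (2, 13, 6, 1) · λ_6 → (8, 9, 1, 10) · λ_7 → (8, 9, 1, 10) · λ_8 → (8, 9, 1, 10)

Linkage partition of the 8 weights (3 classes, p=29):

[[1, 3], [2, 5], [4, 6, 7, 8]]


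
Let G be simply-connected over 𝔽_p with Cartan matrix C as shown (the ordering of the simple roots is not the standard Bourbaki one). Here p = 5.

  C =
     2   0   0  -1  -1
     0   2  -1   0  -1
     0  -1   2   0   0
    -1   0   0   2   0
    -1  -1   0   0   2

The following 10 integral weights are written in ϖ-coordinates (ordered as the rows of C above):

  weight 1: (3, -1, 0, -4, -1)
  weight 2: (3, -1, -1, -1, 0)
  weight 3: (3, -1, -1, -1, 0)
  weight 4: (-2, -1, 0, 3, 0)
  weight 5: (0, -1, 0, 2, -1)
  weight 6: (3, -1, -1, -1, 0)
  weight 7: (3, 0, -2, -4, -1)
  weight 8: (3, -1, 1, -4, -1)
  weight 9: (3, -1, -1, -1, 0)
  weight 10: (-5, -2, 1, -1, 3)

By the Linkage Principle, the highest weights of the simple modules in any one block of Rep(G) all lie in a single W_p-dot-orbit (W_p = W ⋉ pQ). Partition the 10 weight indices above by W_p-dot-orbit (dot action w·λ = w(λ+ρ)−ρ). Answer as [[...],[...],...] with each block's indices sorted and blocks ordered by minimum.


C ↔ A_5 under row/col permutation; |W(A_5)| = 720.

Ā_5 reps of the 10 weights (A_5, coords as presented):

  [1] (1, 0, 1, 3, 0) · [2] (4, 0, 0, 0, 1) · [3] (4, 0, 0, 0, 1) · [4] (1, 0, 1, 3, 0) · [5] (1, 0, 1, 3, 0) · [6] (4, 0, 0, 0, 1) · [7] (1, 0, 1, 3, 0) · [8] (1, 0, 1, 2, 0) · [9] (4, 0, 0, 0, 1) · [10] (1, 0, 1, 3, 0)

Partition of {1..10} into 3 W_5-dot-orbits:

[[1, 4, 5, 7, 10], [2, 3, 6, 9], [8]]


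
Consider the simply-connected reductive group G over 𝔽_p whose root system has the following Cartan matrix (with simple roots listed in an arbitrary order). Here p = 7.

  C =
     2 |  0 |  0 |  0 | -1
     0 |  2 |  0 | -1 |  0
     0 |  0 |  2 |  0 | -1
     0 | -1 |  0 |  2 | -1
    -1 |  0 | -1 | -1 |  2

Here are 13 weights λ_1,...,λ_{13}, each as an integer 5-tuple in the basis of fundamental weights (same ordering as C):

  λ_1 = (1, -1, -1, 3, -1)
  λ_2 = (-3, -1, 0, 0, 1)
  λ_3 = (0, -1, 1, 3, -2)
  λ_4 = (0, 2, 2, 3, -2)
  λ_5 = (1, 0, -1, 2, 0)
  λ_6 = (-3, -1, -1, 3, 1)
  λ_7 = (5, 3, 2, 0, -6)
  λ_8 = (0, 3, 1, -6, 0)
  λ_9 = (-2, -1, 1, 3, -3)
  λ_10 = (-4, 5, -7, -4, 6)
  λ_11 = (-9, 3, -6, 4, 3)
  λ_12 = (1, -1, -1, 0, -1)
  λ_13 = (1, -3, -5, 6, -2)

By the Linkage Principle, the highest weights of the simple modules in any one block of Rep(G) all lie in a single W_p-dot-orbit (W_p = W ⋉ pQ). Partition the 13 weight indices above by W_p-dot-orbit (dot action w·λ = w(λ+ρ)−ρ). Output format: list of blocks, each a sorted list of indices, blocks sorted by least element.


Cartan matrix: type D_5 (|W|=1920); un-permuting the 5 rows.

Each λ_j+ρ reduced to Ā_7; 5-tuples below use C's row order:

  λ_1+ρ ↦ (2, 0, 0, 1, 0) · λ_2+ρ ↦ (2, 0, 1, 1, 0) · λ_3+ρ ↦ (0, 0, 1, 1, 1) · λ_4+ρ ↦ (2, 0, 0, 1, 0) · λ_5+ρ ↦ (2, 0, 0, 1, 0) · λ_6+ρ ↦ (2, 0, 0, 1, 0) · λ_7+ρ ↦ (0, 0, 1, 1, 1) · λ_8+ρ ↦ (2, 0, 1, 1, 0) · λ_9+ρ ↦ (2, 0, 1, 1, 0) · λ_10+ρ ↦ (2, 0, 1, 1, 0) · λ_11+ρ ↦ (0, 0, 1, 1, 1) · λ_12+ρ ↦ (2, 0, 0, 1, 0) · λ_13+ρ ↦ (3, 1, 1, 1, 0)

Grouping the 13 weights by Ā_7-representative: 4 linkage classes.

[[1, 4, 5, 6, 12], [2, 8, 9, 10], [3, 7, 11], [13]]


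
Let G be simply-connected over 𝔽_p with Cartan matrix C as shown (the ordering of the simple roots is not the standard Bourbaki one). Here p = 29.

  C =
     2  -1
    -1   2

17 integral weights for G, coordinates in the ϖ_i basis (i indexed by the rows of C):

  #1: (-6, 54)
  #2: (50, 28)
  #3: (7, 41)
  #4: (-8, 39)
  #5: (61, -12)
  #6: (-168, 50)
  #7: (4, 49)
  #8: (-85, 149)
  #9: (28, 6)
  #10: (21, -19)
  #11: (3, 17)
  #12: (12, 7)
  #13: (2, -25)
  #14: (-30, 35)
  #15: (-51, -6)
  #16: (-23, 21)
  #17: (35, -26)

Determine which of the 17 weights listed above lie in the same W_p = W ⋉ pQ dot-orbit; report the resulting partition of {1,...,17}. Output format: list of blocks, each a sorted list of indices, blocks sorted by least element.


Type A_2, rank 2, |W|=6; reorder rows/cols to standard.

λ_j+ρ reflected into Ā_29 (⟨·,θ^∨⟩≤29); 2-tuples as given:

    λ_1 → (21, 3)
    λ_2 → (22, 0)
    λ_3 → (13, 8)
    λ_4 → (4, 18)
    λ_5 → (4, 18)
    λ_6 → (22, 0)
    λ_7 → (21, 3)
    λ_8 → (21, 3)
    λ_9 → (22, 0)
    λ_10 → (4, 18)
    λ_11 → (4, 18)
    λ_12 → (13, 8)
    λ_13 → (21, 3)
    λ_14 → (22, 0)
    λ_15 → (21, 3)
    λ_16 → (22, 0)
    λ_17 → (4, 18)

Linkage partition of the 17 weights (4 classes, p=29):

[[1, 7, 8, 13, 15], [2, 6, 9, 14, 16], [3, 12], [4, 5, 10, 11, 17]]


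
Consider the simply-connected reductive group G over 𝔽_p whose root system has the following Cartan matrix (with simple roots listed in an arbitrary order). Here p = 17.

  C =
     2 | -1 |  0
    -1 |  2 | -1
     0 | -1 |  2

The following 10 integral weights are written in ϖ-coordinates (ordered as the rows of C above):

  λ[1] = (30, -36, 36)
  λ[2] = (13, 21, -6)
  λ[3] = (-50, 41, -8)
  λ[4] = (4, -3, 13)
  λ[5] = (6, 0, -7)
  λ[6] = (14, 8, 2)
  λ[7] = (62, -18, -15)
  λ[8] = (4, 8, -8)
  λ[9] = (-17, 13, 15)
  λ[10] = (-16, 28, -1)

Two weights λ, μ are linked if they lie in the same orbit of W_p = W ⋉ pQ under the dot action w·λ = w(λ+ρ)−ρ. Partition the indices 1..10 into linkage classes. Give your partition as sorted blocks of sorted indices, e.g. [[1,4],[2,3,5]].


Cartan matrix: type A_3 (|W|=24); un-permuting the 3 rows.

Alcove-folded reps (p=17, 10 weights, presented ϖ-order):

  1: (1, 2, 1) · 2: (3, 2, 12) · 3: (7, 2, 1) · 4: (3, 2, 12) · 5: (2, 5, 1) · 6: (5, 2, 7) · 7: (3, 2, 12) · 8: (5, 2, 7) · 9: (1, 2, 1) · 10: (3, 2, 12)

These 10 weights hit 5 W_17-dot-orbits; sizes (2, 4, 1, 1, 2):

[[1, 9], [2, 4, 7, 10], [3], [5], [6, 8]]


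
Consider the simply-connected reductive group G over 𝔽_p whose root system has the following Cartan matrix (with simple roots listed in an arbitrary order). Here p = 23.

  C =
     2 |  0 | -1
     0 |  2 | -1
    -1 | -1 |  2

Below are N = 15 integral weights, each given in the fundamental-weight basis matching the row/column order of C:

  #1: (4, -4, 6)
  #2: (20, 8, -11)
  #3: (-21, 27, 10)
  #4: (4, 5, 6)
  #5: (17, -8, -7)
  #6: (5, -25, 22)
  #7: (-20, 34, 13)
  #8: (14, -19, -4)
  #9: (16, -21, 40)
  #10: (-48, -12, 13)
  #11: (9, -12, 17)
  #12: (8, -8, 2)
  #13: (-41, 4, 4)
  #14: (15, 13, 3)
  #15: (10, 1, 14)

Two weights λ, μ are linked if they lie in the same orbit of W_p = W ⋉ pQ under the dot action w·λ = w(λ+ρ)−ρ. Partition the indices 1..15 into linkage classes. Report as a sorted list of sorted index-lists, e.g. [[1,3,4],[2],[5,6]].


Type A_3, rank 3, |W|=24; reorder rows/cols to standard.

λ_j+ρ reflected into Ā_23 (⟨·,θ^∨⟩≤23); 3-tuples as given:

    [1] (5, 3, 4)
    [2] (11, 1, 9)
    [3] (5, 3, 4)
    [4] (5, 6, 7)
    [5] (5, 6, 7)
    [6] (1, 17, 0)
    [7] (5, 3, 4)
    [8] (6, 3, 12)
    [9] (6, 3, 12)
    [10] (11, 1, 9)
    [11] (5, 6, 7)
    [12] (5, 3, 4)
    [13] (5, 6, 7)
    [14] (5, 3, 4)
    [15] (6, 3, 12)

5 distinct reps among the 15 weights ⇒ 5 W_23-linkage classes:

[[1, 3, 7, 12, 14], [2, 10], [4, 5, 11, 13], [6], [8, 9, 15]]


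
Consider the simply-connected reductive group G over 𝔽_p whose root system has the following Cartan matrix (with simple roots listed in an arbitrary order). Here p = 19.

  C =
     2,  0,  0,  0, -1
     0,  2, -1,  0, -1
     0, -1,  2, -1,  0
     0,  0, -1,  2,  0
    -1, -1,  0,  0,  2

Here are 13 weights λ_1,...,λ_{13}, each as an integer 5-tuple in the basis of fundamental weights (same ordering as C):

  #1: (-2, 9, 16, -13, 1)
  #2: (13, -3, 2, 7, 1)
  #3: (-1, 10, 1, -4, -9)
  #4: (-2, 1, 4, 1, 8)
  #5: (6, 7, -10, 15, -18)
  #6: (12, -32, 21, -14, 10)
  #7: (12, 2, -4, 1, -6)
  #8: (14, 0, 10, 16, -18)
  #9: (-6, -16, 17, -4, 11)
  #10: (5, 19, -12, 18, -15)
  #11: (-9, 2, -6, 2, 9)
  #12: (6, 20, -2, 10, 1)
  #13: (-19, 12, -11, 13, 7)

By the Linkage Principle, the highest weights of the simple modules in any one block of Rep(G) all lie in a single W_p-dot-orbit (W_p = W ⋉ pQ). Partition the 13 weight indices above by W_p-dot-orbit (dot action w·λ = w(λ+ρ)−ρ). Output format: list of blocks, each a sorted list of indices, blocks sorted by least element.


C ↔ A_5 under row/col permutation; |W(A_5)| = 720.

Folding the 13 weights λ_j+ρ into Ā_19 (reps in the given 5-coord order):

    1: (1, 2, 5, 2, 8)
    2: (8, 2, 1, 2, 0)
    3: (8, 2, 1, 2, 0)
    4: (1, 2, 5, 2, 8)
    5: (1, 2, 5, 2, 8)
    6: (2, 7, 1, 2, 3)
    7: (8, 2, 1, 2, 0)
    8: (1, 2, 5, 2, 8)
    9: (3, 7, 0, 3, 5)
    10: (1, 5, 5, 1, 0)
    11: (8, 2, 1, 2, 0)
    12: (1, 2, 5, 2, 8)
    13: (2, 7, 1, 2, 3)

Partition of {1..13} into 5 W_19-dot-orbits:

[[1, 4, 5, 8, 12], [2, 3, 7, 11], [6, 13], [9], [10]]


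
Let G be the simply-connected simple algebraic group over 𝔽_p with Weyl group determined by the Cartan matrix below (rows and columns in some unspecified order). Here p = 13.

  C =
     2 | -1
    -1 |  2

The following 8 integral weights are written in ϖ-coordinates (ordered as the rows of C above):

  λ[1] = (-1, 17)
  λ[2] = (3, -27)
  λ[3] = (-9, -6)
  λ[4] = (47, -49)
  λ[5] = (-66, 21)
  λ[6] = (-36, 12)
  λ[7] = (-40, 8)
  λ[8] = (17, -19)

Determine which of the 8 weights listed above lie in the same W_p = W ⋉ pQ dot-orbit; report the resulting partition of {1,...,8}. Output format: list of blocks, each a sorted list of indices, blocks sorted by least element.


Type A_2, rank 2, |W|=6; reorder rows/cols to standard.

Folding the 8 weights λ_j+ρ into Ā_13 (reps in the given 2-coord order):

  λ_1+ρ ↦ (5, 8) · λ_2+ρ ↦ (0, 9) · λ_3+ρ ↦ (5, 8) · λ_4+ρ ↦ (0, 9) · λ_5+ρ ↦ (0, 9) · λ_6+ρ ↦ (0, 9) · λ_7+ρ ↦ (0, 9) · λ_8+ρ ↦ (5, 8)

2 distinct reps among the 8 weights ⇒ 2 W_13-linkage classes:

[[1, 3, 8], [2, 4, 5, 6, 7]]


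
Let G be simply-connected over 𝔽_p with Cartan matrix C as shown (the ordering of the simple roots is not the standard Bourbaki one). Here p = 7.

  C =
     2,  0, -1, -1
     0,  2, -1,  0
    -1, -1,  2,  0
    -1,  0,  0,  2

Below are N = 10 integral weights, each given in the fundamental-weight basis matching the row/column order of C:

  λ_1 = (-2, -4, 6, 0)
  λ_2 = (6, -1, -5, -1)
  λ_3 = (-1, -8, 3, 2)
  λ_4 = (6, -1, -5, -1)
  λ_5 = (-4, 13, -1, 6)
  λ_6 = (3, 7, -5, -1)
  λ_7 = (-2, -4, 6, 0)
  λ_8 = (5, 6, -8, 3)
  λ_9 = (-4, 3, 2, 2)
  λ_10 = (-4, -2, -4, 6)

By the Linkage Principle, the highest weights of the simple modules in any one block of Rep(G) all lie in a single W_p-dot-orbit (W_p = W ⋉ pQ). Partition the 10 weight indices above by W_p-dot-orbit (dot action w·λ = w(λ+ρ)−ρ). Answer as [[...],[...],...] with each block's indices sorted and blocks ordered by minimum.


Dynkin diagram of C (from the 6 off-diagonal −1 entries): A_4.

W_7-reps of the 10 weights in Ā_7 (same 4-coord order as C):

  λ_1 → (1, 3, 3, 0) · λ_2 → (3, 4, 0, 0) · λ_3 → (3, 4, 0, 0) · λ_4 → (3, 4, 0, 0) · λ_5 → (3, 4, 0, 0) · λ_6 → (1, 3, 3, 0) · λ_7 → (1, 3, 3, 0) · λ_8 → (1, 3, 3, 0) · λ_9 → (3, 4, 0, 0) · λ_10 → (1, 3, 3, 0)

Partition of {1..10} into 2 W_7-dot-orbits:

[[1, 6, 7, 8, 10], [2, 3, 4, 5, 9]]


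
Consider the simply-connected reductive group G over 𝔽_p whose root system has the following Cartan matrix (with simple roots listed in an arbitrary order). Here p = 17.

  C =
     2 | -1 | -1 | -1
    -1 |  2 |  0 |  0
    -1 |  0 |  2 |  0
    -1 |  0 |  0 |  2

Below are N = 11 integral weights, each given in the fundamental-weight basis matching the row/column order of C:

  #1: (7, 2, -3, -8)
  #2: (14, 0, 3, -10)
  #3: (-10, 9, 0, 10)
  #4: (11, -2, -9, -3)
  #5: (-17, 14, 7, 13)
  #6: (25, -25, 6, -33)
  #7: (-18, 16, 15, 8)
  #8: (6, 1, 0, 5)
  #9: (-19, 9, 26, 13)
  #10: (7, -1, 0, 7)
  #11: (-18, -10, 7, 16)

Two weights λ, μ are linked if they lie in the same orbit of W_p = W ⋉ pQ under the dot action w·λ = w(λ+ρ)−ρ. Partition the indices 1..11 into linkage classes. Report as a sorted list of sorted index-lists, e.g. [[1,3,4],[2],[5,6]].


Root system D_4: the 4×4 matrix C matches after relabeling.

Each λ_j+ρ reduced to Ā_17; 4-tuples below use C's row order:

    λ_1 → (1, 2, 1, 6)
    λ_2 → (1, 2, 1, 6)
    λ_3 → (1, 1, 8, 2)
    λ_4 → (1, 1, 8, 2)
    λ_5 → (1, 1, 8, 2)
    λ_6 → (1, 2, 1, 6)
    λ_7 → (0, 0, 1, 8)
    λ_8 → (1, 2, 1, 6)
    λ_9 → (1, 2, 1, 6)
    λ_10 → (0, 0, 1, 8)
    λ_11 → (0, 0, 1, 8)

The 11 indices split into 3 linkage classes (same alcove rep ⇔ same W_17-dot-orbit):

[[1, 2, 6, 8, 9], [3, 4, 5], [7, 10, 11]]


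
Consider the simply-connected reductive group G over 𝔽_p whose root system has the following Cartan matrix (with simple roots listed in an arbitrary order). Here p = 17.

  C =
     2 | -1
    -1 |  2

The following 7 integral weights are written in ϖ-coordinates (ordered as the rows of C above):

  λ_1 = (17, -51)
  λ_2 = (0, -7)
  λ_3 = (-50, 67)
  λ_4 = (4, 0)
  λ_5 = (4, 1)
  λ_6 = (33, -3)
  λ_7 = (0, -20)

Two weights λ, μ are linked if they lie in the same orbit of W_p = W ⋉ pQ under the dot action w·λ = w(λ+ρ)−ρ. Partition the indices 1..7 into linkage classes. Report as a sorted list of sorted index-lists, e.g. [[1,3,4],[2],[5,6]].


A_2 Cartan matrix, 2 simple roots permuted; ρ=(1,1).

Each λ_j+ρ reduced to Ā_17; 2-tuples below use C's row order:

  1: (15, 1) · 2: (5, 1) · 3: (0, 15) · 4: (5, 1) · 5: (5, 2) · 6: (0, 15) · 7: (15, 1)

The 7 indices split into 4 linkage classes (same alcove rep ⇔ same W_17-dot-orbit):

[[1, 7], [2, 4], [3, 6], [5]]


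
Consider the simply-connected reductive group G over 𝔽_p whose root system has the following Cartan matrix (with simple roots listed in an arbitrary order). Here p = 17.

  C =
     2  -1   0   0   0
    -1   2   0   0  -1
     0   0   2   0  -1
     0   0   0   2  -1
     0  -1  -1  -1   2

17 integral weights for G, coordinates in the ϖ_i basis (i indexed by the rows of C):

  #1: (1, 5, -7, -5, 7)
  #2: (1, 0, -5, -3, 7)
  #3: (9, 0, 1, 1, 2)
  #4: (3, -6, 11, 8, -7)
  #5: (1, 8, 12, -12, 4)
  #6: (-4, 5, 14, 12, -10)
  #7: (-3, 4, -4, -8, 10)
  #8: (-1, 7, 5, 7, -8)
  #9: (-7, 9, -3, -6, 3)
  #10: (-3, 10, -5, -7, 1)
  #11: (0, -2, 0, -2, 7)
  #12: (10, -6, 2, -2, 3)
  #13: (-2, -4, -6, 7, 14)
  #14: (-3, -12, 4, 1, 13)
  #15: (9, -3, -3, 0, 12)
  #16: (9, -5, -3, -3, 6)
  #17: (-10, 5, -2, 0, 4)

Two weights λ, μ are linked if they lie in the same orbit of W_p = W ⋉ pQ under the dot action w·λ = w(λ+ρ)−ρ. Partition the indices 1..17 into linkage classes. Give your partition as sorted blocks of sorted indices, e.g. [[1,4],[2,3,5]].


D_5 Cartan matrix, 5 simple roots permuted; ρ=(1,1,1,1,1).

Folding the 17 weights λ_j+ρ into Ā_17 (reps in the given 5-coord order):

  1: (2, 1, 4, 2, 2)
  2: (2, 1, 4, 2, 2)
  3: (6, 3, 1, 1, 1)
  4: (6, 1, 1, 2, 2)
  5: (6, 3, 1, 1, 1)
  6: (2, 1, 4, 2, 2)
  7: (2, 0, 3, 7, 1)
  8: (0, 1, 1, 1, 6)
  9: (6, 1, 1, 2, 2)
  10: (2, 1, 4, 2, 2)
  11: (0, 1, 1, 1, 6)
  12: (6, 3, 1, 1, 1)
  13: (6, 1, 1, 2, 2)
  14: (6, 1, 1, 2, 2)
  15: (6, 1, 1, 2, 2)
  16: (6, 3, 1, 1, 1)
  17: (6, 3, 1, 1, 1)

Partition of {1..17} into 5 W_17-dot-orbits:

[[1, 2, 6, 10], [3, 5, 12, 16, 17], [4, 9, 13, 14, 15], [7], [8, 11]]


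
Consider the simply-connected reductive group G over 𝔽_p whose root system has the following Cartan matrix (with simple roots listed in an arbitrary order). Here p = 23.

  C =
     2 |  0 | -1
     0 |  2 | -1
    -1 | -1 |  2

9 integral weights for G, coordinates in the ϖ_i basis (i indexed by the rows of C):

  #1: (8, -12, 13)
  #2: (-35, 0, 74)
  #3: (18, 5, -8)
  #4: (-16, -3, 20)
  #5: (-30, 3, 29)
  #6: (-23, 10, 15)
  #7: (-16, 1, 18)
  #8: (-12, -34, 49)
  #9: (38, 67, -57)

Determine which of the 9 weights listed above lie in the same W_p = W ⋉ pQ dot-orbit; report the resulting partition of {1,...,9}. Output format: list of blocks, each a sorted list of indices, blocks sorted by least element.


Cartan matrix: type A_3 (|W|=24); un-permuting the 3 rows.

Each λ_j+ρ reduced to Ā_23; 3-tuples below use C's row order:

  λ_1 → (9, 11, 3) · λ_2 → (12, 1, 6) · λ_3 → (12, 1, 6) · λ_4 → (15, 2, 4) · λ_5 → (12, 1, 6) · λ_6 → (12, 1, 6) · λ_7 → (15, 2, 4) · λ_8 → (6, 4, 6) · λ_9 → (10, 5, 7)

5 distinct reps among the 9 weights ⇒ 5 W_23-linkage classes:

[[1], [2, 3, 5, 6], [4, 7], [8], [9]]


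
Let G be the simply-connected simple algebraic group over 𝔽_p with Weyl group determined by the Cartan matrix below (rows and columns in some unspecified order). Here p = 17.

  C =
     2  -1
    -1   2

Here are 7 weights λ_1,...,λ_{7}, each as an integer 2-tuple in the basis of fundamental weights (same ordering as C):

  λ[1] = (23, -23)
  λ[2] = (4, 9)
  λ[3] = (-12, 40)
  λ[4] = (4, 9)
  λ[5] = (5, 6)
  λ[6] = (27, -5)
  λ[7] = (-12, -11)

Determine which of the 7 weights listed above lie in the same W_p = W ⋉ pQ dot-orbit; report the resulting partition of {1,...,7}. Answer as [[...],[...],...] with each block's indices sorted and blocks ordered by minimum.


C ↔ A_2 under row/col permutation; |W(A_2)| = 6.

Ā_17 reps of the 7 weights (A_2, coords as presented):

    [1] (5, 10)
    [2] (5, 10)
    [3] (6, 7)
    [4] (5, 10)
    [5] (6, 7)
    [6] (6, 7)
    [7] (6, 7)

Grouping the 7 weights by Ā_17-representative: 2 linkage classes.

[[1, 2, 4], [3, 5, 6, 7]]


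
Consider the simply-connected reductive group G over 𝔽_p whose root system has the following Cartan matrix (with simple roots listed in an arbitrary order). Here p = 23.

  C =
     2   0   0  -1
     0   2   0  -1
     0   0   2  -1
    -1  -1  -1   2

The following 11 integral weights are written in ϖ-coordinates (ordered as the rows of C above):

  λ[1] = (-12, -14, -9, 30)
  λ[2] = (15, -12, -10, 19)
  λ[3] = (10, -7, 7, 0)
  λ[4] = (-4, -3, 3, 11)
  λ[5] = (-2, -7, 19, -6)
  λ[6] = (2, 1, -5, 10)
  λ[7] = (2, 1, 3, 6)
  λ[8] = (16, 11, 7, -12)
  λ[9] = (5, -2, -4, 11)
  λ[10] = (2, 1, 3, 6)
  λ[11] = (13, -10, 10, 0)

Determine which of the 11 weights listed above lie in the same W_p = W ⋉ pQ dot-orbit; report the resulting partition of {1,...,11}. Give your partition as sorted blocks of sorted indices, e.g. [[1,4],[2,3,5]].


Root system D_4: the 4×4 matrix C matches after relabeling.

λ_j+ρ reflected into Ā_23 (⟨·,θ^∨⟩≤23); 4-tuples as given:

  λ_1+ρ ↦ (3, 5, 0, 7)
  λ_2+ρ ↦ (3, 2, 4, 7)
  λ_3+ρ ↦ (6, 1, 3, 5)
  λ_4+ρ ↦ (3, 2, 4, 7)
  λ_5+ρ ↦ (6, 1, 3, 5)
  λ_6+ρ ↦ (3, 2, 4, 7)
  λ_7+ρ ↦ (3, 2, 4, 7)
  λ_8+ρ ↦ (6, 1, 3, 5)
  λ_9+ρ ↦ (6, 1, 3, 5)
  λ_10+ρ ↦ (3, 2, 4, 7)
  λ_11+ρ ↦ (6, 1, 3, 5)

These 11 weights hit 3 W_23-dot-orbits; sizes (1, 5, 5):

[[1], [2, 4, 6, 7, 10], [3, 5, 8, 9, 11]]


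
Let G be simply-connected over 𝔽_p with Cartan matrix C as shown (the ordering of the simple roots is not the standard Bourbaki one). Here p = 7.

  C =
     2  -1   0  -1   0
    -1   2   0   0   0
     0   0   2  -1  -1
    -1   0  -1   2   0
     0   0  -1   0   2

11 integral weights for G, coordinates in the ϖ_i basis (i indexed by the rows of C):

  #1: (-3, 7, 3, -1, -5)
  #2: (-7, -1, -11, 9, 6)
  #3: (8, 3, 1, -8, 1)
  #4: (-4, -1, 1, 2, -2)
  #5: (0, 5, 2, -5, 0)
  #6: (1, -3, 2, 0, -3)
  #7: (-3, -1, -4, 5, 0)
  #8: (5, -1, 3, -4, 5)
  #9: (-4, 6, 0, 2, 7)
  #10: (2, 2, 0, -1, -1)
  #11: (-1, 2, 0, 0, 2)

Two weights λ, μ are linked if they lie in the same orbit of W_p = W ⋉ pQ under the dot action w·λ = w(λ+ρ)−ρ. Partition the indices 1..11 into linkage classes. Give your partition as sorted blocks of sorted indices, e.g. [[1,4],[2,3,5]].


A_5 Cartan matrix, 5 simple roots permuted; ρ=(1,1,1,1,1).

λ_j+ρ reflected into Ā_7 (⟨·,θ^∨⟩≤7); 5-tuples as given:

  λ_1 → (0, 3, 1, 0, 1)
  λ_2 → (3, 3, 1, 0, 0)
  λ_3 → (0, 2, 1, 1, 2)
  λ_4 → (0, 3, 1, 0, 1)
  λ_5 → (3, 3, 1, 0, 0)
  λ_6 → (0, 2, 1, 1, 2)
  λ_7 → (0, 2, 1, 1, 2)
  λ_8 → (3, 3, 1, 0, 0)
  λ_9 → (0, 3, 1, 0, 1)
  λ_10 → (3, 3, 1, 0, 0)
  λ_11 → (0, 2, 1, 1, 2)

These 11 weights hit 3 W_7-dot-orbits; sizes (3, 4, 4):

[[1, 4, 9], [2, 5, 8, 10], [3, 6, 7, 11]]


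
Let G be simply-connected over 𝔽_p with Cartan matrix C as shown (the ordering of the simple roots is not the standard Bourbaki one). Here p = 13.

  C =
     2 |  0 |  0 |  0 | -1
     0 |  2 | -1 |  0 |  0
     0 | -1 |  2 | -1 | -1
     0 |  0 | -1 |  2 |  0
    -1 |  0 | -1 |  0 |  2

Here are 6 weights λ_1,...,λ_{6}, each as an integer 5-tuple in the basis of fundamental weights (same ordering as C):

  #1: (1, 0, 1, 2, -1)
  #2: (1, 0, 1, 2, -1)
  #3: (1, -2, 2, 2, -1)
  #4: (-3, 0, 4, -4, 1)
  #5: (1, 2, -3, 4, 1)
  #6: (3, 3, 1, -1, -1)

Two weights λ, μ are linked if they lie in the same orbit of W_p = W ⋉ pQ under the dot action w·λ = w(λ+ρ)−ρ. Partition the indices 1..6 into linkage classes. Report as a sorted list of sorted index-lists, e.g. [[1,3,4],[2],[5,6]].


D_5 Cartan matrix, 5 simple roots permuted; ρ=(1,1,1,1,1).

W_13-reps of the 6 weights in Ā_13 (same 5-coord order as C):

  λ_1+ρ ↦ (2, 1, 2, 3, 0);  λ_2+ρ ↦ (2, 1, 2, 3, 0);  λ_3+ρ ↦ (2, 1, 2, 3, 0);  λ_4+ρ ↦ (2, 1, 2, 3, 0);  λ_5+ρ ↦ (2, 1, 2, 3, 0);  λ_6+ρ ↦ (4, 4, 2, 0, 0)

2 distinct reps among the 6 weights ⇒ 2 W_13-linkage classes:

[[1, 2, 3, 4, 5], [6]]
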